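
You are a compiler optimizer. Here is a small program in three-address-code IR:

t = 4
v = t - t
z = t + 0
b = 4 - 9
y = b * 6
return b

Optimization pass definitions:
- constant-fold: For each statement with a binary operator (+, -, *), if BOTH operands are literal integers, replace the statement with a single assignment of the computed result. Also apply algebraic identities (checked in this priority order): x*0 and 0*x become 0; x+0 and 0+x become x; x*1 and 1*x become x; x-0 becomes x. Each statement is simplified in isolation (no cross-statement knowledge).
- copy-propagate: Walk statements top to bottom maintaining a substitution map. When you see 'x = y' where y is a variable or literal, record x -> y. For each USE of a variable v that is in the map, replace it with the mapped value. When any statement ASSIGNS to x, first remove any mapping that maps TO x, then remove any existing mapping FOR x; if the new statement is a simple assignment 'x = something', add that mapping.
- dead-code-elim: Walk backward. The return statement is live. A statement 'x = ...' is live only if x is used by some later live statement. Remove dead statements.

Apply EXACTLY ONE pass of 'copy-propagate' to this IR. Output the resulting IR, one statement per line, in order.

Answer: t = 4
v = 4 - 4
z = 4 + 0
b = 4 - 9
y = b * 6
return b

Derivation:
Applying copy-propagate statement-by-statement:
  [1] t = 4  (unchanged)
  [2] v = t - t  -> v = 4 - 4
  [3] z = t + 0  -> z = 4 + 0
  [4] b = 4 - 9  (unchanged)
  [5] y = b * 6  (unchanged)
  [6] return b  (unchanged)
Result (6 stmts):
  t = 4
  v = 4 - 4
  z = 4 + 0
  b = 4 - 9
  y = b * 6
  return b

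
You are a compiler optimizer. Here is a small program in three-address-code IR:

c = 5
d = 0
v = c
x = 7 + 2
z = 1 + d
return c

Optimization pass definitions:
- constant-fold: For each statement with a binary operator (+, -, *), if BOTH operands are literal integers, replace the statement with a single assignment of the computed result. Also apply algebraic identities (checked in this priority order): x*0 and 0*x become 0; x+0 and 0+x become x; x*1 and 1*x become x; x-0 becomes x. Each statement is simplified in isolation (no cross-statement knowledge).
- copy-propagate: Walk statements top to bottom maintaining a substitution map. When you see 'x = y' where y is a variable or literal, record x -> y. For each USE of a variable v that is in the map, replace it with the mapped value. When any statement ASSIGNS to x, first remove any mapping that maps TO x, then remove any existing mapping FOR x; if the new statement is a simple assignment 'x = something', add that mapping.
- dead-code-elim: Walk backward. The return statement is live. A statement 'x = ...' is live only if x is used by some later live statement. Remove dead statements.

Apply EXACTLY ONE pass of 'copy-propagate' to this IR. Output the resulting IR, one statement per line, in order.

Applying copy-propagate statement-by-statement:
  [1] c = 5  (unchanged)
  [2] d = 0  (unchanged)
  [3] v = c  -> v = 5
  [4] x = 7 + 2  (unchanged)
  [5] z = 1 + d  -> z = 1 + 0
  [6] return c  -> return 5
Result (6 stmts):
  c = 5
  d = 0
  v = 5
  x = 7 + 2
  z = 1 + 0
  return 5

Answer: c = 5
d = 0
v = 5
x = 7 + 2
z = 1 + 0
return 5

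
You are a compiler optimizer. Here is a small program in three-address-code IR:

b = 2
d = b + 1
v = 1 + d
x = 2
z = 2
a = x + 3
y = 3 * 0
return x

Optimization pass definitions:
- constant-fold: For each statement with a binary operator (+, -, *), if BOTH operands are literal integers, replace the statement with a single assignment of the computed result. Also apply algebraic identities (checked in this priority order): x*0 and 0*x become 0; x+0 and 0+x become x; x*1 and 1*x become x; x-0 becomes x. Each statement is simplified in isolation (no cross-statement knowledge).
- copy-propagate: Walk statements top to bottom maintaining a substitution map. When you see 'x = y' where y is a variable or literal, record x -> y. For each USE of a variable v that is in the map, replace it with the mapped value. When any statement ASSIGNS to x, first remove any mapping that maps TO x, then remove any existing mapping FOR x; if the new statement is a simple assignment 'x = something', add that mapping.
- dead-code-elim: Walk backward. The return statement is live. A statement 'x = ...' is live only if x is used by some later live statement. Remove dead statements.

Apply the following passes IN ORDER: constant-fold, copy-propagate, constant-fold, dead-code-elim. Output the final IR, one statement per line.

Answer: return 2

Derivation:
Initial IR:
  b = 2
  d = b + 1
  v = 1 + d
  x = 2
  z = 2
  a = x + 3
  y = 3 * 0
  return x
After constant-fold (8 stmts):
  b = 2
  d = b + 1
  v = 1 + d
  x = 2
  z = 2
  a = x + 3
  y = 0
  return x
After copy-propagate (8 stmts):
  b = 2
  d = 2 + 1
  v = 1 + d
  x = 2
  z = 2
  a = 2 + 3
  y = 0
  return 2
After constant-fold (8 stmts):
  b = 2
  d = 3
  v = 1 + d
  x = 2
  z = 2
  a = 5
  y = 0
  return 2
After dead-code-elim (1 stmts):
  return 2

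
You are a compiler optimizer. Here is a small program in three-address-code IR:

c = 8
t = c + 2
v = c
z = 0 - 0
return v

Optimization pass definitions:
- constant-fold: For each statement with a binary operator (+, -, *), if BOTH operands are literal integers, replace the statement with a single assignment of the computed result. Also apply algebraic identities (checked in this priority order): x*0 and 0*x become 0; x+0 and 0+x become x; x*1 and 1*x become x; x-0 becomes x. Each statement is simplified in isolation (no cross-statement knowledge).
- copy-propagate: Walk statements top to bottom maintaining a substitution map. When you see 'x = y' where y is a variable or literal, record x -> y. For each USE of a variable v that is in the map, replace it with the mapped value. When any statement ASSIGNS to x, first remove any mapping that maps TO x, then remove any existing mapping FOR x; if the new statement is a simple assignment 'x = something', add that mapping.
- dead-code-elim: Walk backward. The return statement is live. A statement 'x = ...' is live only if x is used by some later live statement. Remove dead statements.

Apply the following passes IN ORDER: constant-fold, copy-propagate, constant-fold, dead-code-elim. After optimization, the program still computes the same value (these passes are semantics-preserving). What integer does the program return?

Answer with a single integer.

Initial IR:
  c = 8
  t = c + 2
  v = c
  z = 0 - 0
  return v
After constant-fold (5 stmts):
  c = 8
  t = c + 2
  v = c
  z = 0
  return v
After copy-propagate (5 stmts):
  c = 8
  t = 8 + 2
  v = 8
  z = 0
  return 8
After constant-fold (5 stmts):
  c = 8
  t = 10
  v = 8
  z = 0
  return 8
After dead-code-elim (1 stmts):
  return 8
Evaluate:
  c = 8  =>  c = 8
  t = c + 2  =>  t = 10
  v = c  =>  v = 8
  z = 0 - 0  =>  z = 0
  return v = 8

Answer: 8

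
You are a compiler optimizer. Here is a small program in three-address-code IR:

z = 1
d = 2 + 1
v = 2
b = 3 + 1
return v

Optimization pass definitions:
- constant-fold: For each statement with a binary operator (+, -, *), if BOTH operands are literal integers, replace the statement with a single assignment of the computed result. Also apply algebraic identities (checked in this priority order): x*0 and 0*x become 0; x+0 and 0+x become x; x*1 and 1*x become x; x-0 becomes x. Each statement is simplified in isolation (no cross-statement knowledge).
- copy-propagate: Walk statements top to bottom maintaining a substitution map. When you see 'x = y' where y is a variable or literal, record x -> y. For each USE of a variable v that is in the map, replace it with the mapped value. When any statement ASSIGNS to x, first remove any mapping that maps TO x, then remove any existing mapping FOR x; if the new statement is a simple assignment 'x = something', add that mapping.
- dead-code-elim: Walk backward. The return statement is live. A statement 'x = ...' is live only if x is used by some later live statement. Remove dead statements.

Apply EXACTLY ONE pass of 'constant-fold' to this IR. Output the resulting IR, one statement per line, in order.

Answer: z = 1
d = 3
v = 2
b = 4
return v

Derivation:
Applying constant-fold statement-by-statement:
  [1] z = 1  (unchanged)
  [2] d = 2 + 1  -> d = 3
  [3] v = 2  (unchanged)
  [4] b = 3 + 1  -> b = 4
  [5] return v  (unchanged)
Result (5 stmts):
  z = 1
  d = 3
  v = 2
  b = 4
  return v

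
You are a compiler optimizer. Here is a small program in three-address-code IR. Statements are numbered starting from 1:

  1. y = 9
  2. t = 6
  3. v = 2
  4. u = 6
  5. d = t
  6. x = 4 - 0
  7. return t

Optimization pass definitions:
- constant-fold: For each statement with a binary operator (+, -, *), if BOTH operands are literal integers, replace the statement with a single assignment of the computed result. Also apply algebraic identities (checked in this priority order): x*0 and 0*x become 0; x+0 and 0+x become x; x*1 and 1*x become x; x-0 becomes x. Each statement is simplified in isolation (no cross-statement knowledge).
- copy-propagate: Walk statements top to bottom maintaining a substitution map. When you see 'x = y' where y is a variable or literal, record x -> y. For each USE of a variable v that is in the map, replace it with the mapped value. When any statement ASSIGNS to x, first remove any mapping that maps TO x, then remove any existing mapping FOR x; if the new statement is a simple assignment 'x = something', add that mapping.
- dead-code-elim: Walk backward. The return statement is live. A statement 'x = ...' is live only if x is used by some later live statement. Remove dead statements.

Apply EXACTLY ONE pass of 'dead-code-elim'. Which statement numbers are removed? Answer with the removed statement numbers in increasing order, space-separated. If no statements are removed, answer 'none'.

Answer: 1 3 4 5 6

Derivation:
Backward liveness scan:
Stmt 1 'y = 9': DEAD (y not in live set [])
Stmt 2 't = 6': KEEP (t is live); live-in = []
Stmt 3 'v = 2': DEAD (v not in live set ['t'])
Stmt 4 'u = 6': DEAD (u not in live set ['t'])
Stmt 5 'd = t': DEAD (d not in live set ['t'])
Stmt 6 'x = 4 - 0': DEAD (x not in live set ['t'])
Stmt 7 'return t': KEEP (return); live-in = ['t']
Removed statement numbers: [1, 3, 4, 5, 6]
Surviving IR:
  t = 6
  return t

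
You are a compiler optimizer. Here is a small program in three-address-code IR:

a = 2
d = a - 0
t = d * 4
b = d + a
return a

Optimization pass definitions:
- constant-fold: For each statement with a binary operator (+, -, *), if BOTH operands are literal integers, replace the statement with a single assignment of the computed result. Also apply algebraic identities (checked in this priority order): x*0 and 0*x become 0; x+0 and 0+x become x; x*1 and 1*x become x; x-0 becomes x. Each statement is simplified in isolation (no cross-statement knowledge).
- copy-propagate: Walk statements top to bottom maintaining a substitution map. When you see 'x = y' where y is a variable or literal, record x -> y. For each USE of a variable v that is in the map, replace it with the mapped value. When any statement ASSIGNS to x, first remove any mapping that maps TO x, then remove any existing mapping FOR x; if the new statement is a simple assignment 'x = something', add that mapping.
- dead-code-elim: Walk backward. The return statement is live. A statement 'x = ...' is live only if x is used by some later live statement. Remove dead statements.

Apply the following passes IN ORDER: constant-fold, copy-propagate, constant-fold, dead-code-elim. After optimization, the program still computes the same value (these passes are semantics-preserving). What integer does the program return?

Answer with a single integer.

Answer: 2

Derivation:
Initial IR:
  a = 2
  d = a - 0
  t = d * 4
  b = d + a
  return a
After constant-fold (5 stmts):
  a = 2
  d = a
  t = d * 4
  b = d + a
  return a
After copy-propagate (5 stmts):
  a = 2
  d = 2
  t = 2 * 4
  b = 2 + 2
  return 2
After constant-fold (5 stmts):
  a = 2
  d = 2
  t = 8
  b = 4
  return 2
After dead-code-elim (1 stmts):
  return 2
Evaluate:
  a = 2  =>  a = 2
  d = a - 0  =>  d = 2
  t = d * 4  =>  t = 8
  b = d + a  =>  b = 4
  return a = 2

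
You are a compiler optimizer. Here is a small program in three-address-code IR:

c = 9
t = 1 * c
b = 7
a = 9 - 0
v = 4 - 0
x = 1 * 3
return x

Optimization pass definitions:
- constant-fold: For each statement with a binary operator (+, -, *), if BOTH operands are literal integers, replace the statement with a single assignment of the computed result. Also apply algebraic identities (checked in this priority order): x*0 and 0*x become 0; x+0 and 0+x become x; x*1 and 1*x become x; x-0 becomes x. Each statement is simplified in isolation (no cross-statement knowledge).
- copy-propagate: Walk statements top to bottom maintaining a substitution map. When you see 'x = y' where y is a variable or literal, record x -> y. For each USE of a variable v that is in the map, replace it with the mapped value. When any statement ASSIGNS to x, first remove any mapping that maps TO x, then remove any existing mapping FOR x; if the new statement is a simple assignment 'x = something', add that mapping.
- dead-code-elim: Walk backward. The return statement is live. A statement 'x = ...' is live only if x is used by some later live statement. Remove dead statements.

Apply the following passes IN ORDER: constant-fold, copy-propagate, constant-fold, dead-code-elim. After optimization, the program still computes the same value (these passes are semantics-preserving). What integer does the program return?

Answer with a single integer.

Answer: 3

Derivation:
Initial IR:
  c = 9
  t = 1 * c
  b = 7
  a = 9 - 0
  v = 4 - 0
  x = 1 * 3
  return x
After constant-fold (7 stmts):
  c = 9
  t = c
  b = 7
  a = 9
  v = 4
  x = 3
  return x
After copy-propagate (7 stmts):
  c = 9
  t = 9
  b = 7
  a = 9
  v = 4
  x = 3
  return 3
After constant-fold (7 stmts):
  c = 9
  t = 9
  b = 7
  a = 9
  v = 4
  x = 3
  return 3
After dead-code-elim (1 stmts):
  return 3
Evaluate:
  c = 9  =>  c = 9
  t = 1 * c  =>  t = 9
  b = 7  =>  b = 7
  a = 9 - 0  =>  a = 9
  v = 4 - 0  =>  v = 4
  x = 1 * 3  =>  x = 3
  return x = 3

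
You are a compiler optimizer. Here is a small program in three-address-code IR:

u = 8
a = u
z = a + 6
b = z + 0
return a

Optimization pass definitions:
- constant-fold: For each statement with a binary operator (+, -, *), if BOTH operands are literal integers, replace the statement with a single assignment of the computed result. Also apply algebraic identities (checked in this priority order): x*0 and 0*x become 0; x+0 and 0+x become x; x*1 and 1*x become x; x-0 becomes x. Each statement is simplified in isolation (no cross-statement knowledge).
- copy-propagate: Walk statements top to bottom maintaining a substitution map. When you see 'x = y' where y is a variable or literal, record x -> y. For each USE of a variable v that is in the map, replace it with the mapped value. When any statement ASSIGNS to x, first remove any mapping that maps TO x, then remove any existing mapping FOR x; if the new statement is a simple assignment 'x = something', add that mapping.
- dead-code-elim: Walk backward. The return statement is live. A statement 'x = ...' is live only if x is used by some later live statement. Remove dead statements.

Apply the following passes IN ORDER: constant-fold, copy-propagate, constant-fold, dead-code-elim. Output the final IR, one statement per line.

Answer: return 8

Derivation:
Initial IR:
  u = 8
  a = u
  z = a + 6
  b = z + 0
  return a
After constant-fold (5 stmts):
  u = 8
  a = u
  z = a + 6
  b = z
  return a
After copy-propagate (5 stmts):
  u = 8
  a = 8
  z = 8 + 6
  b = z
  return 8
After constant-fold (5 stmts):
  u = 8
  a = 8
  z = 14
  b = z
  return 8
After dead-code-elim (1 stmts):
  return 8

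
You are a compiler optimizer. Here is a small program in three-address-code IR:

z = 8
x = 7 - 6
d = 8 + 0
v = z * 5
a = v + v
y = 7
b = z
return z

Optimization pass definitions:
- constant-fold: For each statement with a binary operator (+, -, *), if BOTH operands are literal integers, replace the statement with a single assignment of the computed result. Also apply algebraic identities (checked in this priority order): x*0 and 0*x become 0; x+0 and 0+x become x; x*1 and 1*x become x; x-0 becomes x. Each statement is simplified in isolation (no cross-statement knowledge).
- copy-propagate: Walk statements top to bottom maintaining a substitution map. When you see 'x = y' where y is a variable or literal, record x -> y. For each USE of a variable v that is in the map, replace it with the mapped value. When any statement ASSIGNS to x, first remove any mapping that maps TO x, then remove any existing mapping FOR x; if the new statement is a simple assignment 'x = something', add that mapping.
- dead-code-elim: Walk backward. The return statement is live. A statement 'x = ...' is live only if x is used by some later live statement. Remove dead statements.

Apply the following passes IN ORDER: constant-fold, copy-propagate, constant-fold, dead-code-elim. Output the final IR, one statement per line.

Initial IR:
  z = 8
  x = 7 - 6
  d = 8 + 0
  v = z * 5
  a = v + v
  y = 7
  b = z
  return z
After constant-fold (8 stmts):
  z = 8
  x = 1
  d = 8
  v = z * 5
  a = v + v
  y = 7
  b = z
  return z
After copy-propagate (8 stmts):
  z = 8
  x = 1
  d = 8
  v = 8 * 5
  a = v + v
  y = 7
  b = 8
  return 8
After constant-fold (8 stmts):
  z = 8
  x = 1
  d = 8
  v = 40
  a = v + v
  y = 7
  b = 8
  return 8
After dead-code-elim (1 stmts):
  return 8

Answer: return 8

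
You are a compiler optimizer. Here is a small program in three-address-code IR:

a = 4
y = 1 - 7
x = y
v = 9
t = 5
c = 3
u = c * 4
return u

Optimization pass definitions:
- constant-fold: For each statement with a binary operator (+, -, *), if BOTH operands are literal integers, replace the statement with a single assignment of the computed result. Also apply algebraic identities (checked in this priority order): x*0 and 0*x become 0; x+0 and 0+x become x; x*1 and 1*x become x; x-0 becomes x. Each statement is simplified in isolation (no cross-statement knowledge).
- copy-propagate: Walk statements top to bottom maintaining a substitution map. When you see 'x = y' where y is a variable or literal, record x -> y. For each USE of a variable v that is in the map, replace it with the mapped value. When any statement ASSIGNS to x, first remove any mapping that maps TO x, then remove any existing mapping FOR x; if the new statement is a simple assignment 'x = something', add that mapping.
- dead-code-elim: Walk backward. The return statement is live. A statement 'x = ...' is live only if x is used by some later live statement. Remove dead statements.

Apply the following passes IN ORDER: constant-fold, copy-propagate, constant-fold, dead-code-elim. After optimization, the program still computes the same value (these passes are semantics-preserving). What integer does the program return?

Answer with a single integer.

Initial IR:
  a = 4
  y = 1 - 7
  x = y
  v = 9
  t = 5
  c = 3
  u = c * 4
  return u
After constant-fold (8 stmts):
  a = 4
  y = -6
  x = y
  v = 9
  t = 5
  c = 3
  u = c * 4
  return u
After copy-propagate (8 stmts):
  a = 4
  y = -6
  x = -6
  v = 9
  t = 5
  c = 3
  u = 3 * 4
  return u
After constant-fold (8 stmts):
  a = 4
  y = -6
  x = -6
  v = 9
  t = 5
  c = 3
  u = 12
  return u
After dead-code-elim (2 stmts):
  u = 12
  return u
Evaluate:
  a = 4  =>  a = 4
  y = 1 - 7  =>  y = -6
  x = y  =>  x = -6
  v = 9  =>  v = 9
  t = 5  =>  t = 5
  c = 3  =>  c = 3
  u = c * 4  =>  u = 12
  return u = 12

Answer: 12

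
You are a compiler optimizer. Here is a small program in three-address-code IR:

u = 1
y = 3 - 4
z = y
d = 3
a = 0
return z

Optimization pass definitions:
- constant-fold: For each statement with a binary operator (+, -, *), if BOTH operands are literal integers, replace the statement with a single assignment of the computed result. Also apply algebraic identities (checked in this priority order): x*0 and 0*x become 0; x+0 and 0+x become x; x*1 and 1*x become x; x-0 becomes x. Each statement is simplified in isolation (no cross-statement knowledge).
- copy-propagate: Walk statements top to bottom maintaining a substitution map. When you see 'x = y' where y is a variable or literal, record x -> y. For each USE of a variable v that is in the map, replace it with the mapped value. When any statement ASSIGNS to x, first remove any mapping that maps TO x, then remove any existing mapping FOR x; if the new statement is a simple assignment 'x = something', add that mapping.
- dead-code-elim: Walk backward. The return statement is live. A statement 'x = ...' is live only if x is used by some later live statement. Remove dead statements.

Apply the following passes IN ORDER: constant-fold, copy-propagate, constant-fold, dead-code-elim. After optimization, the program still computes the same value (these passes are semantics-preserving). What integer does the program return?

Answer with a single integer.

Initial IR:
  u = 1
  y = 3 - 4
  z = y
  d = 3
  a = 0
  return z
After constant-fold (6 stmts):
  u = 1
  y = -1
  z = y
  d = 3
  a = 0
  return z
After copy-propagate (6 stmts):
  u = 1
  y = -1
  z = -1
  d = 3
  a = 0
  return -1
After constant-fold (6 stmts):
  u = 1
  y = -1
  z = -1
  d = 3
  a = 0
  return -1
After dead-code-elim (1 stmts):
  return -1
Evaluate:
  u = 1  =>  u = 1
  y = 3 - 4  =>  y = -1
  z = y  =>  z = -1
  d = 3  =>  d = 3
  a = 0  =>  a = 0
  return z = -1

Answer: -1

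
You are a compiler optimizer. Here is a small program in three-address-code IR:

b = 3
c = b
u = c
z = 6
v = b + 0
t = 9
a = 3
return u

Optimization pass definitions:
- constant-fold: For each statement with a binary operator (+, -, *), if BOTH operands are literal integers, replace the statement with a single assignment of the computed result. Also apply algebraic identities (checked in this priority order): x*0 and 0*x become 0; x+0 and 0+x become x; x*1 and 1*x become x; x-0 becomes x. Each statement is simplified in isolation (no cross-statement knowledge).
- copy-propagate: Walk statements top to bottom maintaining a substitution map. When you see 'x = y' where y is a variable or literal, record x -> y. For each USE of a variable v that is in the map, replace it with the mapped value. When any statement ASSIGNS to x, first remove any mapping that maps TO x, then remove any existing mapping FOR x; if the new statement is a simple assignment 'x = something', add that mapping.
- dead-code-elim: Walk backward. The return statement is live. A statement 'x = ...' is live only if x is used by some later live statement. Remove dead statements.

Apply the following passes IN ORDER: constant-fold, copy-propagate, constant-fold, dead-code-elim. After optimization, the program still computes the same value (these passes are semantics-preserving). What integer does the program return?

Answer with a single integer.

Answer: 3

Derivation:
Initial IR:
  b = 3
  c = b
  u = c
  z = 6
  v = b + 0
  t = 9
  a = 3
  return u
After constant-fold (8 stmts):
  b = 3
  c = b
  u = c
  z = 6
  v = b
  t = 9
  a = 3
  return u
After copy-propagate (8 stmts):
  b = 3
  c = 3
  u = 3
  z = 6
  v = 3
  t = 9
  a = 3
  return 3
After constant-fold (8 stmts):
  b = 3
  c = 3
  u = 3
  z = 6
  v = 3
  t = 9
  a = 3
  return 3
After dead-code-elim (1 stmts):
  return 3
Evaluate:
  b = 3  =>  b = 3
  c = b  =>  c = 3
  u = c  =>  u = 3
  z = 6  =>  z = 6
  v = b + 0  =>  v = 3
  t = 9  =>  t = 9
  a = 3  =>  a = 3
  return u = 3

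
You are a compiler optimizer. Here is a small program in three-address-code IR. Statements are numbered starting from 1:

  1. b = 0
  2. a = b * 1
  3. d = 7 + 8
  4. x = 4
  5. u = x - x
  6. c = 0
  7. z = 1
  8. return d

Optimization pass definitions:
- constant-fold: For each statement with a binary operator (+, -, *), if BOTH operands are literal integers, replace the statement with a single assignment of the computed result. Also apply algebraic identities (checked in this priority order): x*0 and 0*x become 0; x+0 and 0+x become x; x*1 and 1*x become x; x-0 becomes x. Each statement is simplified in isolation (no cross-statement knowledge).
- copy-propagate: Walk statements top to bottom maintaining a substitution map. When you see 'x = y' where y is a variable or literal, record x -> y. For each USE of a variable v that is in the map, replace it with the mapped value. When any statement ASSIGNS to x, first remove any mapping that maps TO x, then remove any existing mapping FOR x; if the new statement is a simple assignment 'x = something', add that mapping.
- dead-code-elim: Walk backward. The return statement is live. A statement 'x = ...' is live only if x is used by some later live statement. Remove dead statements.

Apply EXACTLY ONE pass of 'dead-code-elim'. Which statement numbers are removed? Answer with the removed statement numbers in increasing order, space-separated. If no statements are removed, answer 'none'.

Backward liveness scan:
Stmt 1 'b = 0': DEAD (b not in live set [])
Stmt 2 'a = b * 1': DEAD (a not in live set [])
Stmt 3 'd = 7 + 8': KEEP (d is live); live-in = []
Stmt 4 'x = 4': DEAD (x not in live set ['d'])
Stmt 5 'u = x - x': DEAD (u not in live set ['d'])
Stmt 6 'c = 0': DEAD (c not in live set ['d'])
Stmt 7 'z = 1': DEAD (z not in live set ['d'])
Stmt 8 'return d': KEEP (return); live-in = ['d']
Removed statement numbers: [1, 2, 4, 5, 6, 7]
Surviving IR:
  d = 7 + 8
  return d

Answer: 1 2 4 5 6 7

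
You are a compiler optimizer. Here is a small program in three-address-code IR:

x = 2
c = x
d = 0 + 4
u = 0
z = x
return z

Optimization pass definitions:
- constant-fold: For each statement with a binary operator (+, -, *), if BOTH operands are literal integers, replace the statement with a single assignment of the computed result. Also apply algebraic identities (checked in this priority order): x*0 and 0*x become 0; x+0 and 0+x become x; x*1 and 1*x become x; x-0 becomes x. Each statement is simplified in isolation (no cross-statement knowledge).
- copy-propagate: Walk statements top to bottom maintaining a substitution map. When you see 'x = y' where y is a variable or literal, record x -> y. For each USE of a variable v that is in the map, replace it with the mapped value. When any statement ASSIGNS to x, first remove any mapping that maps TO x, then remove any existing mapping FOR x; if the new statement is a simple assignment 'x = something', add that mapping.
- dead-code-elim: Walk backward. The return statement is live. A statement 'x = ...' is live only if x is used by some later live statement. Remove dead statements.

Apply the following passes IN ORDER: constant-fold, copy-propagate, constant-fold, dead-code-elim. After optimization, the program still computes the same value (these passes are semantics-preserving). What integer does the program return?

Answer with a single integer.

Initial IR:
  x = 2
  c = x
  d = 0 + 4
  u = 0
  z = x
  return z
After constant-fold (6 stmts):
  x = 2
  c = x
  d = 4
  u = 0
  z = x
  return z
After copy-propagate (6 stmts):
  x = 2
  c = 2
  d = 4
  u = 0
  z = 2
  return 2
After constant-fold (6 stmts):
  x = 2
  c = 2
  d = 4
  u = 0
  z = 2
  return 2
After dead-code-elim (1 stmts):
  return 2
Evaluate:
  x = 2  =>  x = 2
  c = x  =>  c = 2
  d = 0 + 4  =>  d = 4
  u = 0  =>  u = 0
  z = x  =>  z = 2
  return z = 2

Answer: 2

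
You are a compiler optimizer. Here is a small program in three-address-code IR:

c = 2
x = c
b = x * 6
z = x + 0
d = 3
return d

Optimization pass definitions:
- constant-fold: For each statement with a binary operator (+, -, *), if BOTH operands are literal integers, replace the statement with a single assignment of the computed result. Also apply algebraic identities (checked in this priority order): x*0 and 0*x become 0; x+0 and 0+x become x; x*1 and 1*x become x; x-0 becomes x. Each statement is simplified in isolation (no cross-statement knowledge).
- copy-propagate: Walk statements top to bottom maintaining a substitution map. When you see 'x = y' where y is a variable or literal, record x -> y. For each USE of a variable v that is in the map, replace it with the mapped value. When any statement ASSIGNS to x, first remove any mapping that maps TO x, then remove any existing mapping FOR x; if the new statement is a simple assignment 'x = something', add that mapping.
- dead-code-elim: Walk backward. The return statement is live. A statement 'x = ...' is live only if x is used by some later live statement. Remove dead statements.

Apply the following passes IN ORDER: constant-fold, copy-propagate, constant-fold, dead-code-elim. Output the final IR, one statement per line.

Initial IR:
  c = 2
  x = c
  b = x * 6
  z = x + 0
  d = 3
  return d
After constant-fold (6 stmts):
  c = 2
  x = c
  b = x * 6
  z = x
  d = 3
  return d
After copy-propagate (6 stmts):
  c = 2
  x = 2
  b = 2 * 6
  z = 2
  d = 3
  return 3
After constant-fold (6 stmts):
  c = 2
  x = 2
  b = 12
  z = 2
  d = 3
  return 3
After dead-code-elim (1 stmts):
  return 3

Answer: return 3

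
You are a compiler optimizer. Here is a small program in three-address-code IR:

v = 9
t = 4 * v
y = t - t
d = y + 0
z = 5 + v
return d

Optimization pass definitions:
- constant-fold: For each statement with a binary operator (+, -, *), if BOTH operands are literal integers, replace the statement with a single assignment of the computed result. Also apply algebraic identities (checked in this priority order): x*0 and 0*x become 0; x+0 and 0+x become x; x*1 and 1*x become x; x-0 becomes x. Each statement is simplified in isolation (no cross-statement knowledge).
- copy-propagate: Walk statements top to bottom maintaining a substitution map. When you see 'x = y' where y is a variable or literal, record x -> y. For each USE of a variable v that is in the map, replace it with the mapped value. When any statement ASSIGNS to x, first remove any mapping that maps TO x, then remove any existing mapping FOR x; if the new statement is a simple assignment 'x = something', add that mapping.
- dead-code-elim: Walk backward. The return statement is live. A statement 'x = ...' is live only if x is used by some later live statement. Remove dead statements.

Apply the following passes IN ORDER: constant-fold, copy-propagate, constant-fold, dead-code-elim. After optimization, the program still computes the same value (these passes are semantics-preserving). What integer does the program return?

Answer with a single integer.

Answer: 0

Derivation:
Initial IR:
  v = 9
  t = 4 * v
  y = t - t
  d = y + 0
  z = 5 + v
  return d
After constant-fold (6 stmts):
  v = 9
  t = 4 * v
  y = t - t
  d = y
  z = 5 + v
  return d
After copy-propagate (6 stmts):
  v = 9
  t = 4 * 9
  y = t - t
  d = y
  z = 5 + 9
  return y
After constant-fold (6 stmts):
  v = 9
  t = 36
  y = t - t
  d = y
  z = 14
  return y
After dead-code-elim (3 stmts):
  t = 36
  y = t - t
  return y
Evaluate:
  v = 9  =>  v = 9
  t = 4 * v  =>  t = 36
  y = t - t  =>  y = 0
  d = y + 0  =>  d = 0
  z = 5 + v  =>  z = 14
  return d = 0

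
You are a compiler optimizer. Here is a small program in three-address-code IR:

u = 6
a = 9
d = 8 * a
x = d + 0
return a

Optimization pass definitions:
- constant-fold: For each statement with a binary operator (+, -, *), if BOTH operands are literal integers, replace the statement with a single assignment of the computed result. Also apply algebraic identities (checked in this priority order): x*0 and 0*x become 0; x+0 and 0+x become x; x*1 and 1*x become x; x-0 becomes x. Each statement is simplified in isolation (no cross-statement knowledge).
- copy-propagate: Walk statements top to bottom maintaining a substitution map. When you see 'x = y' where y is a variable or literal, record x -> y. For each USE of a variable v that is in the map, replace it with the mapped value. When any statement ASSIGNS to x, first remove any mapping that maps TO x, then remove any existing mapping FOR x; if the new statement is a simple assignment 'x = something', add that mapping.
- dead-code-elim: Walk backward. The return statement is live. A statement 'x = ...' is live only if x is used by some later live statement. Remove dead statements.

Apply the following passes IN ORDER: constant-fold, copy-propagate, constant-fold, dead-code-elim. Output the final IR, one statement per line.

Initial IR:
  u = 6
  a = 9
  d = 8 * a
  x = d + 0
  return a
After constant-fold (5 stmts):
  u = 6
  a = 9
  d = 8 * a
  x = d
  return a
After copy-propagate (5 stmts):
  u = 6
  a = 9
  d = 8 * 9
  x = d
  return 9
After constant-fold (5 stmts):
  u = 6
  a = 9
  d = 72
  x = d
  return 9
After dead-code-elim (1 stmts):
  return 9

Answer: return 9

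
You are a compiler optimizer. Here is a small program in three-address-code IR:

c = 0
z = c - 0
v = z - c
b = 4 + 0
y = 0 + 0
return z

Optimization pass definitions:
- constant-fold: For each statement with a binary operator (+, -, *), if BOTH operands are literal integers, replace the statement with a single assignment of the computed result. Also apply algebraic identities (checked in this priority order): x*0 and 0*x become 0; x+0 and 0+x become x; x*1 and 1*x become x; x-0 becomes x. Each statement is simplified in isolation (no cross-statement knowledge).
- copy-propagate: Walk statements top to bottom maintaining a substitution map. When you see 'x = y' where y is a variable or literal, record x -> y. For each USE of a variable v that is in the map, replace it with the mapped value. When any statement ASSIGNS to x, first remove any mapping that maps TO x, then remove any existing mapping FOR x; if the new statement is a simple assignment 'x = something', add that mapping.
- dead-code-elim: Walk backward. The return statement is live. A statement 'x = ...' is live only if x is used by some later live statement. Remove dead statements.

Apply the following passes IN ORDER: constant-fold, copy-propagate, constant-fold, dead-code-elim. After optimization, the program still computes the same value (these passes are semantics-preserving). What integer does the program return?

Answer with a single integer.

Answer: 0

Derivation:
Initial IR:
  c = 0
  z = c - 0
  v = z - c
  b = 4 + 0
  y = 0 + 0
  return z
After constant-fold (6 stmts):
  c = 0
  z = c
  v = z - c
  b = 4
  y = 0
  return z
After copy-propagate (6 stmts):
  c = 0
  z = 0
  v = 0 - 0
  b = 4
  y = 0
  return 0
After constant-fold (6 stmts):
  c = 0
  z = 0
  v = 0
  b = 4
  y = 0
  return 0
After dead-code-elim (1 stmts):
  return 0
Evaluate:
  c = 0  =>  c = 0
  z = c - 0  =>  z = 0
  v = z - c  =>  v = 0
  b = 4 + 0  =>  b = 4
  y = 0 + 0  =>  y = 0
  return z = 0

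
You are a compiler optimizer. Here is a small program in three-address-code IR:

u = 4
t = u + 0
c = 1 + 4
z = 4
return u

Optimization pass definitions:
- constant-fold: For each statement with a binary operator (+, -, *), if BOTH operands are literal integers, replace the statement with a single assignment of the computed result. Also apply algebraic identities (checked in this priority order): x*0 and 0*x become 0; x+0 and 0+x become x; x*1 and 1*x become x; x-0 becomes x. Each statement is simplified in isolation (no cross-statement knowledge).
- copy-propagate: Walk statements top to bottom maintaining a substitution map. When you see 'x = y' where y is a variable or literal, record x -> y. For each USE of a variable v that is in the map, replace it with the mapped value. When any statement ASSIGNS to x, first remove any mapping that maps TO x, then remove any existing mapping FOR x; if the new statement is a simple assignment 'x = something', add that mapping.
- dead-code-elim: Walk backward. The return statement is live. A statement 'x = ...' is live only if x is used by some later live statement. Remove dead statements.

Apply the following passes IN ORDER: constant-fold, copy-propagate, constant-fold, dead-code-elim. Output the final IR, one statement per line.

Initial IR:
  u = 4
  t = u + 0
  c = 1 + 4
  z = 4
  return u
After constant-fold (5 stmts):
  u = 4
  t = u
  c = 5
  z = 4
  return u
After copy-propagate (5 stmts):
  u = 4
  t = 4
  c = 5
  z = 4
  return 4
After constant-fold (5 stmts):
  u = 4
  t = 4
  c = 5
  z = 4
  return 4
After dead-code-elim (1 stmts):
  return 4

Answer: return 4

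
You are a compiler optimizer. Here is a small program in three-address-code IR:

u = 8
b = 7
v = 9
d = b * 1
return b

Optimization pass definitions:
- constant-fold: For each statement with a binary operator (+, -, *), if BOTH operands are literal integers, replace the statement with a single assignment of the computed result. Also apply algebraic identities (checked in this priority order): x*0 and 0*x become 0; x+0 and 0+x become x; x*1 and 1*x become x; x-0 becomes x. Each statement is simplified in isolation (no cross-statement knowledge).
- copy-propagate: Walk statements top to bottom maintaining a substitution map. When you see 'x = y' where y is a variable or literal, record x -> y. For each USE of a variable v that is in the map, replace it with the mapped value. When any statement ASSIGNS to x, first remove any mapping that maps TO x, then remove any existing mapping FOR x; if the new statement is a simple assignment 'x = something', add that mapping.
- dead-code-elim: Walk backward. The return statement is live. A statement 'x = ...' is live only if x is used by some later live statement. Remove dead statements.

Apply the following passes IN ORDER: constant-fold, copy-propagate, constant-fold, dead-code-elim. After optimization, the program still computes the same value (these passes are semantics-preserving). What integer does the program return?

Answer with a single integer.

Initial IR:
  u = 8
  b = 7
  v = 9
  d = b * 1
  return b
After constant-fold (5 stmts):
  u = 8
  b = 7
  v = 9
  d = b
  return b
After copy-propagate (5 stmts):
  u = 8
  b = 7
  v = 9
  d = 7
  return 7
After constant-fold (5 stmts):
  u = 8
  b = 7
  v = 9
  d = 7
  return 7
After dead-code-elim (1 stmts):
  return 7
Evaluate:
  u = 8  =>  u = 8
  b = 7  =>  b = 7
  v = 9  =>  v = 9
  d = b * 1  =>  d = 7
  return b = 7

Answer: 7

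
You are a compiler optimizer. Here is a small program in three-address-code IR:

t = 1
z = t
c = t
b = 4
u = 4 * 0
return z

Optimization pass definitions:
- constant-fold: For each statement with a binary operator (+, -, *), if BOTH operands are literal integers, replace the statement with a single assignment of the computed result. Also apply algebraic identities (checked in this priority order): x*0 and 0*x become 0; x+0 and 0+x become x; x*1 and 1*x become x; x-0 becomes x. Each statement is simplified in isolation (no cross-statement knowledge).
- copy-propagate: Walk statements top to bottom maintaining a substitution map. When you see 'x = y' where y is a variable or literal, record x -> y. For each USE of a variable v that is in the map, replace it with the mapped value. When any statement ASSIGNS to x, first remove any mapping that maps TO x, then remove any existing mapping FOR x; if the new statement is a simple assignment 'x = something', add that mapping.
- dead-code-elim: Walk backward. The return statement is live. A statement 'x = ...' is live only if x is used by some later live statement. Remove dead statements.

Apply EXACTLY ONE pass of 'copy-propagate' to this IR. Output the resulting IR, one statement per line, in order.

Answer: t = 1
z = 1
c = 1
b = 4
u = 4 * 0
return 1

Derivation:
Applying copy-propagate statement-by-statement:
  [1] t = 1  (unchanged)
  [2] z = t  -> z = 1
  [3] c = t  -> c = 1
  [4] b = 4  (unchanged)
  [5] u = 4 * 0  (unchanged)
  [6] return z  -> return 1
Result (6 stmts):
  t = 1
  z = 1
  c = 1
  b = 4
  u = 4 * 0
  return 1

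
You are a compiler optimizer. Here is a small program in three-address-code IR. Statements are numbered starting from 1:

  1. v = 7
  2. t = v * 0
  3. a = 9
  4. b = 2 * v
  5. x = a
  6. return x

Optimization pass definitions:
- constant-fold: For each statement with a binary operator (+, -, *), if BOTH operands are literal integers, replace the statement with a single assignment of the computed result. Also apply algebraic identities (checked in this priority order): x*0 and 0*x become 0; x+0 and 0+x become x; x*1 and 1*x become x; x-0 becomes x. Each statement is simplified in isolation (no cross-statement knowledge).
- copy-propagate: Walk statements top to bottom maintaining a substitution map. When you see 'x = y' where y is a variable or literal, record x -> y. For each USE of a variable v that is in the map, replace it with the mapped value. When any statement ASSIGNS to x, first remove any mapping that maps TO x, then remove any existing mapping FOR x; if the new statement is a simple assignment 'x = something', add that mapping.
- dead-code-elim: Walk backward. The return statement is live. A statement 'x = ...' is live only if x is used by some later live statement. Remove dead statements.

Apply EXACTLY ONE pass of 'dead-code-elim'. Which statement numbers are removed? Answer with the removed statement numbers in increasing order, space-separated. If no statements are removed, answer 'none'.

Backward liveness scan:
Stmt 1 'v = 7': DEAD (v not in live set [])
Stmt 2 't = v * 0': DEAD (t not in live set [])
Stmt 3 'a = 9': KEEP (a is live); live-in = []
Stmt 4 'b = 2 * v': DEAD (b not in live set ['a'])
Stmt 5 'x = a': KEEP (x is live); live-in = ['a']
Stmt 6 'return x': KEEP (return); live-in = ['x']
Removed statement numbers: [1, 2, 4]
Surviving IR:
  a = 9
  x = a
  return x

Answer: 1 2 4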